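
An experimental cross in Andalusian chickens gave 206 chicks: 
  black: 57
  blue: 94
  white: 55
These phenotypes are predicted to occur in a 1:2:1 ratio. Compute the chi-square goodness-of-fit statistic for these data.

1.612

The 1:2:1 ratio has 4 parts, so with N = 206 the expected counts are:
  black: 206 × 1/4 = 51.5
  blue: 206 × 2/4 = 103
  white: 206 × 1/4 = 51.5
χ² = Σ (O − E)² / E
  black: (57 − 51.5)² / 51.5 = 0.5874
  blue: (94 − 103)² / 103 = 0.7864
  white: (55 − 51.5)² / 51.5 = 0.2379
χ² = 0.5874 + 0.7864 + 0.2379 = 1.6117 ≈ 1.612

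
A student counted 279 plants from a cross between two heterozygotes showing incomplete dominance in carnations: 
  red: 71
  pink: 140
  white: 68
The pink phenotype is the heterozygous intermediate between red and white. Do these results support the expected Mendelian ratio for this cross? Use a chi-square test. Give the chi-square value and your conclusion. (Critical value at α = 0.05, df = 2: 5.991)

With incomplete dominance, a heterozygote × heterozygote cross gives a 1:2:1 phenotypic ratio.
The 1:2:1 ratio has 4 parts, so with N = 279 the expected counts are:
  red: 279 × 1/4 = 69.75
  pink: 279 × 2/4 = 139.5
  white: 279 × 1/4 = 69.75
χ² = Σ (O − E)² / E
  red: (71 − 69.75)² / 69.75 = 0.0224
  pink: (140 − 139.5)² / 139.5 = 0.0018
  white: (68 − 69.75)² / 69.75 = 0.0439
χ² = 0.0224 + 0.0018 + 0.0439 = 0.0681 ≈ 0.068
Degrees of freedom = 3 − 1 = 2; critical value at α = 0.05 is 5.991.
Since 0.068 < 5.991, we fail to reject the null hypothesis — the data are consistent with the 1:2:1 ratio.

0.068; consistent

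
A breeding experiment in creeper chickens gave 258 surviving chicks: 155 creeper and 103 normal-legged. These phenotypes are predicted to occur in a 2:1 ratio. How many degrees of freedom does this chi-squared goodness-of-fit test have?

1

A goodness-of-fit test with 2 phenotype classes has df = 2 − 1 = 1.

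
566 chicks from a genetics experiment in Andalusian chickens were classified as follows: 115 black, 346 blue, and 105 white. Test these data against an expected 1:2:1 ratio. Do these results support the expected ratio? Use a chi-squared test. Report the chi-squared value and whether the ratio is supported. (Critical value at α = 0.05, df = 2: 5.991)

28.403; not consistent

The 1:2:1 ratio has 4 parts, so with N = 566 the expected counts are:
  black: 566 × 1/4 = 141.5
  blue: 566 × 2/4 = 283
  white: 566 × 1/4 = 141.5
χ² = Σ (O − E)² / E
  black: (115 − 141.5)² / 141.5 = 4.9629
  blue: (346 − 283)² / 283 = 14.0247
  white: (105 − 141.5)² / 141.5 = 9.4152
χ² = 4.9629 + 14.0247 + 9.4152 = 28.4028 ≈ 28.403
Degrees of freedom = 3 − 1 = 2; critical value at α = 0.05 is 5.991.
Since 28.403 > 5.991, we reject the null hypothesis — the data do not fit the 1:2:1 ratio.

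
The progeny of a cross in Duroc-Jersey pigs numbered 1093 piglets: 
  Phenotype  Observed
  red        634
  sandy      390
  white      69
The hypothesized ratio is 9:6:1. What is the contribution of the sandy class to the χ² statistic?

Under the 9:6:1 hypothesis (Σ ratio = 16, N = 1093):
  red: 1093 × 9/16 = 614.8125
  sandy: 1093 × 6/16 = 409.875
  white: 1093 × 1/16 = 68.3125
Contribution of sandy: (390 − 409.875)² / 409.875 = 0.9637

0.964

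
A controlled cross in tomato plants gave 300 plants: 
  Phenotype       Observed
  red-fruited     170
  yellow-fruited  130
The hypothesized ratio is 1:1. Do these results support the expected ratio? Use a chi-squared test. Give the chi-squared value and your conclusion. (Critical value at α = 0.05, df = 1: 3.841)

5.333; not consistent

Total ratio parts = 2. Expected numbers out of 300:
  red-fruited: 300 × 1/2 = 150
  yellow-fruited: 300 × 1/2 = 150
χ² = Σ (O − E)² / E
  red-fruited: (170 − 150)² / 150 = 2.6667
  yellow-fruited: (130 − 150)² / 150 = 2.6667
χ² = 2.6667 + 2.6667 = 5.3334 ≈ 5.333
Degrees of freedom = 2 − 1 = 1; critical value at α = 0.05 is 3.841.
Since 5.333 > 3.841, we reject the null hypothesis — the data do not fit the 1:1 ratio.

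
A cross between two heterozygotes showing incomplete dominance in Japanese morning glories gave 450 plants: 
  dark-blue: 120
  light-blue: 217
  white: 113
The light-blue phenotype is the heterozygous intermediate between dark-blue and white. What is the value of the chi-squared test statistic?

0.787

With incomplete dominance, a heterozygote × heterozygote cross gives a 1:2:1 phenotypic ratio.
The 1:2:1 ratio has 4 parts, so with N = 450 the expected counts are:
  dark-blue: 450 × 1/4 = 112.5
  light-blue: 450 × 2/4 = 225
  white: 450 × 1/4 = 112.5
χ² = Σ (O − E)² / E
  dark-blue: (120 − 112.5)² / 112.5 = 0.5000
  light-blue: (217 − 225)² / 225 = 0.2844
  white: (113 − 112.5)² / 112.5 = 0.0022
χ² = 0.5000 + 0.2844 + 0.0022 = 0.7866 ≈ 0.787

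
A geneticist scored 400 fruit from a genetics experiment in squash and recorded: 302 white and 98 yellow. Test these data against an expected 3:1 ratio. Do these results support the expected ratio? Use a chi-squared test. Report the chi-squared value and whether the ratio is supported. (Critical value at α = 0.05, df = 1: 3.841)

0.053; consistent

Expected counts for N = 400 under a 3:1 ratio (total parts = 4):
  white: 400 × 3/4 = 300
  yellow: 400 × 1/4 = 100
χ² = Σ (O − E)² / E
  white: (302 − 300)² / 300 = 0.0133
  yellow: (98 − 100)² / 100 = 0.0400
χ² = 0.0133 + 0.0400 = 0.0533 ≈ 0.053
Degrees of freedom = 2 − 1 = 1; critical value at α = 0.05 is 3.841.
Since 0.053 < 3.841, we fail to reject the null hypothesis — the data are consistent with the 3:1 ratio.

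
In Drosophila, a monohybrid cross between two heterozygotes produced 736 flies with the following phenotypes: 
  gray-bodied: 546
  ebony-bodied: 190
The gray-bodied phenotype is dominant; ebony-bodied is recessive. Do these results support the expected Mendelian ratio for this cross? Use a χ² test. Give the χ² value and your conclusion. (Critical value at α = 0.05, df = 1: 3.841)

0.261; consistent

For a monohybrid cross between heterozygotes with complete dominance, the expected phenotypic ratio is 3:1.
The 3:1 ratio has 4 parts, so with N = 736 the expected counts are:
  gray-bodied: 736 × 3/4 = 552
  ebony-bodied: 736 × 1/4 = 184
χ² = Σ (O − E)² / E
  gray-bodied: (546 − 552)² / 552 = 0.0652
  ebony-bodied: (190 − 184)² / 184 = 0.1957
χ² = 0.0652 + 0.1957 = 0.2609 ≈ 0.261
Degrees of freedom = 2 − 1 = 1; critical value at α = 0.05 is 3.841.
Since 0.261 < 3.841, we fail to reject the null hypothesis — the data are consistent with the 3:1 ratio.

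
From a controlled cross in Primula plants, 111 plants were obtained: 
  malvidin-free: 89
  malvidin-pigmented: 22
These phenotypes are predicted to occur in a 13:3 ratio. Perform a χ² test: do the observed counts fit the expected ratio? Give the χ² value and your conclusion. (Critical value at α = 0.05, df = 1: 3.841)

Under the 13:3 hypothesis (Σ ratio = 16, N = 111):
  malvidin-free: 111 × 13/16 = 90.1875
  malvidin-pigmented: 111 × 3/16 = 20.8125
χ² = Σ (O − E)² / E
  malvidin-free: (89 − 90.1875)² / 90.1875 = 0.0156
  malvidin-pigmented: (22 − 20.8125)² / 20.8125 = 0.0678
χ² = 0.0156 + 0.0678 = 0.0834 ≈ 0.083
Degrees of freedom = 2 − 1 = 1; critical value at α = 0.05 is 3.841.
Since 0.083 < 3.841, we fail to reject the null hypothesis — the data are consistent with the 13:3 ratio.

0.083; consistent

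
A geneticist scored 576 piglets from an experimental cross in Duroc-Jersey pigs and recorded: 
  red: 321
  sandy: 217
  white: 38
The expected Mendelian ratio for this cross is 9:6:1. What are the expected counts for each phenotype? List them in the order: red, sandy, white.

324, 216, 36

Expected counts for N = 576 under a 9:6:1 ratio (total parts = 16):
  red: 576 × 9/16 = 324
  sandy: 576 × 6/16 = 216
  white: 576 × 1/16 = 36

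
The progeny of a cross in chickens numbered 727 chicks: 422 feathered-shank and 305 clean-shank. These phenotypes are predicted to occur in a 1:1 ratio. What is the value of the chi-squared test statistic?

18.829

Under the 1:1 hypothesis (Σ ratio = 2, N = 727):
  feathered-shank: 727 × 1/2 = 363.5
  clean-shank: 727 × 1/2 = 363.5
χ² = Σ (O − E)² / E
  feathered-shank: (422 − 363.5)² / 363.5 = 9.4147
  clean-shank: (305 − 363.5)² / 363.5 = 9.4147
χ² = 9.4147 + 9.4147 = 18.8294 ≈ 18.829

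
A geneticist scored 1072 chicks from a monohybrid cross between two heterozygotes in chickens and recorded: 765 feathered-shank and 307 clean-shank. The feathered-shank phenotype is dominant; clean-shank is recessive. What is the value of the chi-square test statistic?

7.567

For a monohybrid cross between heterozygotes with complete dominance, the expected phenotypic ratio is 3:1.
Total ratio parts = 4. Expected numbers out of 1072:
  feathered-shank: 1072 × 3/4 = 804
  clean-shank: 1072 × 1/4 = 268
χ² = Σ (O − E)² / E
  feathered-shank: (765 − 804)² / 804 = 1.8918
  clean-shank: (307 − 268)² / 268 = 5.6754
χ² = 1.8918 + 5.6754 = 7.5672 ≈ 7.567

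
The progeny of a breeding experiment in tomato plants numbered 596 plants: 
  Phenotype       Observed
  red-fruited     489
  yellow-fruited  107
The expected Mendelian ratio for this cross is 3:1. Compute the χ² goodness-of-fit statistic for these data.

Expected counts for N = 596 under a 3:1 ratio (total parts = 4):
  red-fruited: 596 × 3/4 = 447
  yellow-fruited: 596 × 1/4 = 149
χ² = Σ (O − E)² / E
  red-fruited: (489 − 447)² / 447 = 3.9463
  yellow-fruited: (107 − 149)² / 149 = 11.8389
χ² = 3.9463 + 11.8389 = 15.7852 ≈ 15.785

15.785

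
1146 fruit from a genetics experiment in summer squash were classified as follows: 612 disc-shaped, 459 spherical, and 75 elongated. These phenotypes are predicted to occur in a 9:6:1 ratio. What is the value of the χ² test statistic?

3.801

Under the 9:6:1 hypothesis (Σ ratio = 16, N = 1146):
  disc-shaped: 1146 × 9/16 = 644.625
  spherical: 1146 × 6/16 = 429.75
  elongated: 1146 × 1/16 = 71.625
χ² = Σ (O − E)² / E
  disc-shaped: (612 − 644.625)² / 644.625 = 1.6512
  spherical: (459 − 429.75)² / 429.75 = 1.9908
  elongated: (75 − 71.625)² / 71.625 = 0.1590
χ² = 1.6512 + 1.9908 + 0.1590 = 3.801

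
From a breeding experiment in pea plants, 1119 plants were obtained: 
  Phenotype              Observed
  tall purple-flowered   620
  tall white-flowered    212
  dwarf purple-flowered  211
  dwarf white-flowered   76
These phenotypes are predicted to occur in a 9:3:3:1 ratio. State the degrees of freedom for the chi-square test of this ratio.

3

A goodness-of-fit test with 4 phenotype classes has df = 4 − 1 = 3.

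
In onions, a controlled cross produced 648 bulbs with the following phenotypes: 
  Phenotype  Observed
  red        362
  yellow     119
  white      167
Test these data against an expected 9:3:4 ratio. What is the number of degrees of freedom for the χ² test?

A goodness-of-fit test with 3 phenotype classes has df = 3 − 1 = 2.

2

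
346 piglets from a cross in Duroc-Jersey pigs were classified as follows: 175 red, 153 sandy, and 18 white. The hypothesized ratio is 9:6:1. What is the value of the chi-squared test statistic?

Total ratio parts = 16. Expected numbers out of 346:
  red: 346 × 9/16 = 194.625
  sandy: 346 × 6/16 = 129.75
  white: 346 × 1/16 = 21.625
χ² = Σ (O − E)² / E
  red: (175 − 194.625)² / 194.625 = 1.9789
  sandy: (153 − 129.75)² / 129.75 = 4.1662
  white: (18 − 21.625)² / 21.625 = 0.6077
χ² = 1.9789 + 4.1662 + 0.6077 = 6.7528 ≈ 6.753

6.753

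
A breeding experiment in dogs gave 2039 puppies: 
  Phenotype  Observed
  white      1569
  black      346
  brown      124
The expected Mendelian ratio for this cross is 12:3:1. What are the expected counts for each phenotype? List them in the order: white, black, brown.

Under the 12:3:1 hypothesis (Σ ratio = 16, N = 2039):
  white: 2039 × 12/16 = 1529.25
  black: 2039 × 3/16 = 382.3125
  brown: 2039 × 1/16 = 127.4375

1529.25, 382.3125, 127.4375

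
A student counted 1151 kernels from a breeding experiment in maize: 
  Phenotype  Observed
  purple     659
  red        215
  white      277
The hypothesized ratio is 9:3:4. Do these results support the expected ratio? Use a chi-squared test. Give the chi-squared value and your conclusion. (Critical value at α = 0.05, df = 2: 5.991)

Total ratio parts = 16. Expected numbers out of 1151:
  purple: 1151 × 9/16 = 647.4375
  red: 1151 × 3/16 = 215.8125
  white: 1151 × 4/16 = 287.75
χ² = Σ (O − E)² / E
  purple: (659 − 647.4375)² / 647.4375 = 0.2065
  red: (215 − 215.8125)² / 215.8125 = 0.0031
  white: (277 − 287.75)² / 287.75 = 0.4016
χ² = 0.2065 + 0.0031 + 0.4016 = 0.6112 ≈ 0.611
Degrees of freedom = 3 − 1 = 2; critical value at α = 0.05 is 5.991.
Since 0.611 < 5.991, we fail to reject the null hypothesis — the data are consistent with the 9:3:4 ratio.

0.611; consistent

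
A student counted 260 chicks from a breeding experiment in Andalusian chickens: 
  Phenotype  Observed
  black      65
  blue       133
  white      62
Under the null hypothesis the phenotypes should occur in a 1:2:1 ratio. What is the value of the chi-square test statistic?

0.208

The 1:2:1 ratio has 4 parts, so with N = 260 the expected counts are:
  black: 260 × 1/4 = 65
  blue: 260 × 2/4 = 130
  white: 260 × 1/4 = 65
χ² = Σ (O − E)² / E
  black: (65 − 65)² / 65 = 0.0000
  blue: (133 − 130)² / 130 = 0.0692
  white: (62 − 65)² / 65 = 0.1385
χ² = 0.0000 + 0.0692 + 0.1385 = 0.2077 ≈ 0.208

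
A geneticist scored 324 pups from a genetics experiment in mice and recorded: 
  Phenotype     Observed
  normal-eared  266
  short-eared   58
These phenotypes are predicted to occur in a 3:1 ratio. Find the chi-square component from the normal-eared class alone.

The 3:1 ratio has 4 parts, so with N = 324 the expected counts are:
  normal-eared: 324 × 3/4 = 243
  short-eared: 324 × 1/4 = 81
Contribution of normal-eared: (266 − 243)² / 243 = 2.1770

2.177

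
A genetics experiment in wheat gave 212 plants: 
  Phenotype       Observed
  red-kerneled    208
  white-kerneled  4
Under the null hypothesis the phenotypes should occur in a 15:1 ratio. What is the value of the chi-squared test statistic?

6.888

The 15:1 ratio has 16 parts, so with N = 212 the expected counts are:
  red-kerneled: 212 × 15/16 = 198.75
  white-kerneled: 212 × 1/16 = 13.25
χ² = Σ (O − E)² / E
  red-kerneled: (208 − 198.75)² / 198.75 = 0.4305
  white-kerneled: (4 − 13.25)² / 13.25 = 6.4575
χ² = 0.4305 + 6.4575 = 6.888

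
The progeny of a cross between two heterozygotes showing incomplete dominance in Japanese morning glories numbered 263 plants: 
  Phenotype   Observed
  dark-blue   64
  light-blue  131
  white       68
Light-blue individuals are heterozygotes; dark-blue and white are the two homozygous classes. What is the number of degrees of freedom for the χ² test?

2

With incomplete dominance, a heterozygote × heterozygote cross gives a 1:2:1 phenotypic ratio.
A goodness-of-fit test with 3 phenotype classes has df = 3 − 1 = 2.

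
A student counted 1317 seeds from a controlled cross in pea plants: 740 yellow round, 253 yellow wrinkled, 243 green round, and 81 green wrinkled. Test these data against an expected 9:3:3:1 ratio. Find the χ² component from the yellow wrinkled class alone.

0.149

The 9:3:3:1 ratio has 16 parts, so with N = 1317 the expected counts are:
  yellow round: 1317 × 9/16 = 740.8125
  yellow wrinkled: 1317 × 3/16 = 246.9375
  green round: 1317 × 3/16 = 246.9375
  green wrinkled: 1317 × 1/16 = 82.3125
Contribution of yellow wrinkled: (253 − 246.9375)² / 246.9375 = 0.1488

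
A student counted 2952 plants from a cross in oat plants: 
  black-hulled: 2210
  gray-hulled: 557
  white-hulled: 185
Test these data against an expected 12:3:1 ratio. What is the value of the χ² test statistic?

0.031

Total ratio parts = 16. Expected numbers out of 2952:
  black-hulled: 2952 × 12/16 = 2214
  gray-hulled: 2952 × 3/16 = 553.5
  white-hulled: 2952 × 1/16 = 184.5
χ² = Σ (O − E)² / E
  black-hulled: (2210 − 2214)² / 2214 = 0.0072
  gray-hulled: (557 − 553.5)² / 553.5 = 0.0221
  white-hulled: (185 − 184.5)² / 184.5 = 0.0014
χ² = 0.0072 + 0.0221 + 0.0014 = 0.0307 ≈ 0.031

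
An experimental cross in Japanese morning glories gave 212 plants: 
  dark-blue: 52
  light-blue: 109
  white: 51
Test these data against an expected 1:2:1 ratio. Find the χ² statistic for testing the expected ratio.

Expected counts for N = 212 under a 1:2:1 ratio (total parts = 4):
  dark-blue: 212 × 1/4 = 53
  light-blue: 212 × 2/4 = 106
  white: 212 × 1/4 = 53
χ² = Σ (O − E)² / E
  dark-blue: (52 − 53)² / 53 = 0.0189
  light-blue: (109 − 106)² / 106 = 0.0849
  white: (51 − 53)² / 53 = 0.0755
χ² = 0.0189 + 0.0849 + 0.0755 = 0.1793 ≈ 0.179

0.179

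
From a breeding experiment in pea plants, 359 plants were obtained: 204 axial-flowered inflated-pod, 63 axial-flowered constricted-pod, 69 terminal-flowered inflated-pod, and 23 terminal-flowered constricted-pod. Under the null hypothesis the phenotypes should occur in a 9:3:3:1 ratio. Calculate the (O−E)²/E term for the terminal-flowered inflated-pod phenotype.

Under the 9:3:3:1 hypothesis (Σ ratio = 16, N = 359):
  axial-flowered inflated-pod: 359 × 9/16 = 201.9375
  axial-flowered constricted-pod: 359 × 3/16 = 67.3125
  terminal-flowered inflated-pod: 359 × 3/16 = 67.3125
  terminal-flowered constricted-pod: 359 × 1/16 = 22.4375
Contribution of terminal-flowered inflated-pod: (69 − 67.3125)² / 67.3125 = 0.0423

0.042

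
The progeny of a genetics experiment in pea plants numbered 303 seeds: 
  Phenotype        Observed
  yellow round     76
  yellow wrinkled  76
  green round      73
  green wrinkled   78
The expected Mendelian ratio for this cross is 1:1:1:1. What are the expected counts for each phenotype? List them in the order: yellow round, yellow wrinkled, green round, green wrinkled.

The 1:1:1:1 ratio has 4 parts, so with N = 303 the expected counts are:
  yellow round: 303 × 1/4 = 75.75
  yellow wrinkled: 303 × 1/4 = 75.75
  green round: 303 × 1/4 = 75.75
  green wrinkled: 303 × 1/4 = 75.75

75.75, 75.75, 75.75, 75.75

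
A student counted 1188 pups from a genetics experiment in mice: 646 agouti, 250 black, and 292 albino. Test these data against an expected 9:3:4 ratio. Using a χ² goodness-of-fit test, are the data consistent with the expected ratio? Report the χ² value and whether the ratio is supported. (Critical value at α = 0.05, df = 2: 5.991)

4.159; consistent

Total ratio parts = 16. Expected numbers out of 1188:
  agouti: 1188 × 9/16 = 668.25
  black: 1188 × 3/16 = 222.75
  albino: 1188 × 4/16 = 297
χ² = Σ (O − E)² / E
  agouti: (646 − 668.25)² / 668.25 = 0.7408
  black: (250 − 222.75)² / 222.75 = 3.3336
  albino: (292 − 297)² / 297 = 0.0842
χ² = 0.7408 + 3.3336 + 0.0842 = 4.1586 ≈ 4.159
Degrees of freedom = 3 − 1 = 2; critical value at α = 0.05 is 5.991.
Since 4.159 < 5.991, we fail to reject the null hypothesis — the data are consistent with the 9:3:4 ratio.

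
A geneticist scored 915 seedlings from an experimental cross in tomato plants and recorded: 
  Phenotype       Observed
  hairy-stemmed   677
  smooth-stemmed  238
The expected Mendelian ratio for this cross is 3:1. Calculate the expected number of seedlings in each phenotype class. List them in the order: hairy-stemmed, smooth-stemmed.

The 3:1 ratio has 4 parts, so with N = 915 the expected counts are:
  hairy-stemmed: 915 × 3/4 = 686.25
  smooth-stemmed: 915 × 1/4 = 228.75

686.25, 228.75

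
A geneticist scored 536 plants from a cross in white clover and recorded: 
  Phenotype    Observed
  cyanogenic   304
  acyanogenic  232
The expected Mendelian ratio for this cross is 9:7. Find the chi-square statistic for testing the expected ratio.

Total ratio parts = 16. Expected numbers out of 536:
  cyanogenic: 536 × 9/16 = 301.5
  acyanogenic: 536 × 7/16 = 234.5
χ² = Σ (O − E)² / E
  cyanogenic: (304 − 301.5)² / 301.5 = 0.0207
  acyanogenic: (232 − 234.5)² / 234.5 = 0.0267
χ² = 0.0207 + 0.0267 = 0.0474 ≈ 0.047

0.047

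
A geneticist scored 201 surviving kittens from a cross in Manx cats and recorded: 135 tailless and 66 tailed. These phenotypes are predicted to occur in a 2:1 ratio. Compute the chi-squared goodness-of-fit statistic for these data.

0.022

Under the 2:1 hypothesis (Σ ratio = 3, N = 201):
  tailless: 201 × 2/3 = 134
  tailed: 201 × 1/3 = 67
χ² = Σ (O − E)² / E
  tailless: (135 − 134)² / 134 = 0.0075
  tailed: (66 − 67)² / 67 = 0.0149
χ² = 0.0075 + 0.0149 = 0.0224 ≈ 0.022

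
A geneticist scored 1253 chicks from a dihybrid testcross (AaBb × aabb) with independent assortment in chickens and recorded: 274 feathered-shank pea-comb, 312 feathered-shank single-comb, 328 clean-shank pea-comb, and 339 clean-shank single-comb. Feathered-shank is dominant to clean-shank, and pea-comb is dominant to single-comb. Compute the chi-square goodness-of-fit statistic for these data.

A dihybrid testcross with independent assortment gives a 1:1:1:1 ratio.
Under the 1:1:1:1 hypothesis (Σ ratio = 4, N = 1253):
  feathered-shank pea-comb: 1253 × 1/4 = 313.25
  feathered-shank single-comb: 1253 × 1/4 = 313.25
  clean-shank pea-comb: 1253 × 1/4 = 313.25
  clean-shank single-comb: 1253 × 1/4 = 313.25
χ² = Σ (O − E)² / E
  feathered-shank pea-comb: (274 − 313.25)² / 313.25 = 4.9180
  feathered-shank single-comb: (312 − 313.25)² / 313.25 = 0.0050
  clean-shank pea-comb: (328 − 313.25)² / 313.25 = 0.6945
  clean-shank single-comb: (339 − 313.25)² / 313.25 = 2.1167
χ² = 4.9180 + 0.0050 + 0.6945 + 2.1167 = 7.7342 ≈ 7.734

7.734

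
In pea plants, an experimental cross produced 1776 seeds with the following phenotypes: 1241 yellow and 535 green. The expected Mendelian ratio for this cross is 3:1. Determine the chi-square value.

24.868

The 3:1 ratio has 4 parts, so with N = 1776 the expected counts are:
  yellow: 1776 × 3/4 = 1332
  green: 1776 × 1/4 = 444
χ² = Σ (O − E)² / E
  yellow: (1241 − 1332)² / 1332 = 6.2170
  green: (535 − 444)² / 444 = 18.6509
χ² = 6.2170 + 18.6509 = 24.8679 ≈ 24.868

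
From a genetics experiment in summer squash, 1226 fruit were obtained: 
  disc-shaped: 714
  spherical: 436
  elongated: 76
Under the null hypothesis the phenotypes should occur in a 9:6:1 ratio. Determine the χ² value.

Under the 9:6:1 hypothesis (Σ ratio = 16, N = 1226):
  disc-shaped: 1226 × 9/16 = 689.625
  spherical: 1226 × 6/16 = 459.75
  elongated: 1226 × 1/16 = 76.625
χ² = Σ (O − E)² / E
  disc-shaped: (714 − 689.625)² / 689.625 = 0.8615
  spherical: (436 − 459.75)² / 459.75 = 1.2269
  elongated: (76 − 76.625)² / 76.625 = 0.0051
χ² = 0.8615 + 1.2269 + 0.0051 = 2.0935 ≈ 2.094

2.094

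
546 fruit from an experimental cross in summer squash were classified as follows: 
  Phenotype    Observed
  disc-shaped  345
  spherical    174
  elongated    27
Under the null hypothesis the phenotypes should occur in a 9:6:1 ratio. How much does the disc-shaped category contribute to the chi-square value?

Expected counts for N = 546 under a 9:6:1 ratio (total parts = 16):
  disc-shaped: 546 × 9/16 = 307.125
  spherical: 546 × 6/16 = 204.75
  elongated: 546 × 1/16 = 34.125
Contribution of disc-shaped: (345 − 307.125)² / 307.125 = 4.6708

4.671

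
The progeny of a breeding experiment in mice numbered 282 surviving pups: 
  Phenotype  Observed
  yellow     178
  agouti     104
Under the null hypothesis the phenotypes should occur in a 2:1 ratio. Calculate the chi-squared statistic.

Under the 2:1 hypothesis (Σ ratio = 3, N = 282):
  yellow: 282 × 2/3 = 188
  agouti: 282 × 1/3 = 94
χ² = Σ (O − E)² / E
  yellow: (178 − 188)² / 188 = 0.5319
  agouti: (104 − 94)² / 94 = 1.0638
χ² = 0.5319 + 1.0638 = 1.5957 ≈ 1.596

1.596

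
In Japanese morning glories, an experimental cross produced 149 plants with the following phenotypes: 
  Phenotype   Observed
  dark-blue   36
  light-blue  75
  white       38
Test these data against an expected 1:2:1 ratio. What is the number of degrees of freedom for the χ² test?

2

A goodness-of-fit test with 3 phenotype classes has df = 3 − 1 = 2.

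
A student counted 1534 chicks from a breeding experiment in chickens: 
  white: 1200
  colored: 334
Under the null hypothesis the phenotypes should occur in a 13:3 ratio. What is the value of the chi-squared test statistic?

9.203

Expected counts for N = 1534 under a 13:3 ratio (total parts = 16):
  white: 1534 × 13/16 = 1246.375
  colored: 1534 × 3/16 = 287.625
χ² = Σ (O − E)² / E
  white: (1200 − 1246.375)² / 1246.375 = 1.7255
  colored: (334 − 287.625)² / 287.625 = 7.4772
χ² = 1.7255 + 7.4772 = 9.2027 ≈ 9.203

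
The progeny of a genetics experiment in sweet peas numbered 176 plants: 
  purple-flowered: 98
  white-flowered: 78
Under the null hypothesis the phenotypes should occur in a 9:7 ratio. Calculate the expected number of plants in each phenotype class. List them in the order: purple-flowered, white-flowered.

99, 77

Expected counts for N = 176 under a 9:7 ratio (total parts = 16):
  purple-flowered: 176 × 9/16 = 99
  white-flowered: 176 × 7/16 = 77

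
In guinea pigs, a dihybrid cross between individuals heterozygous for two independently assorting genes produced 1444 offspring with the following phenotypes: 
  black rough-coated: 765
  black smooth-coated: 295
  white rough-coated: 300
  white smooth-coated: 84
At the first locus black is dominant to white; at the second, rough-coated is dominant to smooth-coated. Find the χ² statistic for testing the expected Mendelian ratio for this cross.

A dihybrid F₂ with independent assortment and complete dominance at both loci gives a 9:3:3:1 phenotypic ratio.
The 9:3:3:1 ratio has 16 parts, so with N = 1444 the expected counts are:
  black rough-coated: 1444 × 9/16 = 812.25
  black smooth-coated: 1444 × 3/16 = 270.75
  white rough-coated: 1444 × 3/16 = 270.75
  white smooth-coated: 1444 × 1/16 = 90.25
χ² = Σ (O − E)² / E
  black rough-coated: (765 − 812.25)² / 812.25 = 2.7486
  black smooth-coated: (295 − 270.75)² / 270.75 = 2.1720
  white rough-coated: (300 − 270.75)² / 270.75 = 3.1600
  white smooth-coated: (84 − 90.25)² / 90.25 = 0.4328
χ² = 2.7486 + 2.1720 + 3.1600 + 0.4328 = 8.5134 ≈ 8.513

8.513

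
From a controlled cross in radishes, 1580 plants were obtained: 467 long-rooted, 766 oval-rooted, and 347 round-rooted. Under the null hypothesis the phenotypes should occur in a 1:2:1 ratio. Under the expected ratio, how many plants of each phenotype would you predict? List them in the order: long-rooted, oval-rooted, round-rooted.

The 1:2:1 ratio has 4 parts, so with N = 1580 the expected counts are:
  long-rooted: 1580 × 1/4 = 395
  oval-rooted: 1580 × 2/4 = 790
  round-rooted: 1580 × 1/4 = 395

395, 790, 395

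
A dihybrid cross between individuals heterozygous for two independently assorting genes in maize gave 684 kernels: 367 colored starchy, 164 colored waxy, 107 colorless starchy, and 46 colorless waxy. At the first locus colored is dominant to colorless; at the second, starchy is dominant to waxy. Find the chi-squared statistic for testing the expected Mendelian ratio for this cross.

14.552

A dihybrid F₂ with independent assortment and complete dominance at both loci gives a 9:3:3:1 phenotypic ratio.
Expected counts for N = 684 under a 9:3:3:1 ratio (total parts = 16):
  colored starchy: 684 × 9/16 = 384.75
  colored waxy: 684 × 3/16 = 128.25
  colorless starchy: 684 × 3/16 = 128.25
  colorless waxy: 684 × 1/16 = 42.75
χ² = Σ (O − E)² / E
  colored starchy: (367 − 384.75)² / 384.75 = 0.8189
  colored waxy: (164 − 128.25)² / 128.25 = 9.9654
  colorless starchy: (107 − 128.25)² / 128.25 = 3.5210
  colorless waxy: (46 − 42.75)² / 42.75 = 0.2471
χ² = 0.8189 + 9.9654 + 3.5210 + 0.2471 = 14.5524 ≈ 14.552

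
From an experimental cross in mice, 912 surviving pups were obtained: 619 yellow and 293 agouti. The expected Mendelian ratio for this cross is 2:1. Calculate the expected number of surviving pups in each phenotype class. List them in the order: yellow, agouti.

Expected counts for N = 912 under a 2:1 ratio (total parts = 3):
  yellow: 912 × 2/3 = 608
  agouti: 912 × 1/3 = 304

608, 304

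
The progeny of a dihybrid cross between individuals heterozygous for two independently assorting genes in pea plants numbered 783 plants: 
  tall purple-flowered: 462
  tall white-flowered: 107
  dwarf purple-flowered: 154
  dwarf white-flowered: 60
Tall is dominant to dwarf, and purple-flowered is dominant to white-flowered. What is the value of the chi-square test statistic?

14.705

A dihybrid F₂ with independent assortment and complete dominance at both loci gives a 9:3:3:1 phenotypic ratio.
Expected counts for N = 783 under a 9:3:3:1 ratio (total parts = 16):
  tall purple-flowered: 783 × 9/16 = 440.4375
  tall white-flowered: 783 × 3/16 = 146.8125
  dwarf purple-flowered: 783 × 3/16 = 146.8125
  dwarf white-flowered: 783 × 1/16 = 48.9375
χ² = Σ (O − E)² / E
  tall purple-flowered: (462 − 440.4375)² / 440.4375 = 1.0556
  tall white-flowered: (107 − 146.8125)² / 146.8125 = 10.7963
  dwarf purple-flowered: (154 − 146.8125)² / 146.8125 = 0.3519
  dwarf white-flowered: (60 − 48.9375)² / 48.9375 = 2.5007
χ² = 1.0556 + 10.7963 + 0.3519 + 2.5007 = 14.7045 ≈ 14.705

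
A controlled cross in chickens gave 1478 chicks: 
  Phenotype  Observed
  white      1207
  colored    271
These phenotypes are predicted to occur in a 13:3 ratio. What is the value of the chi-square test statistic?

0.167

The 13:3 ratio has 16 parts, so with N = 1478 the expected counts are:
  white: 1478 × 13/16 = 1200.875
  colored: 1478 × 3/16 = 277.125
χ² = Σ (O − E)² / E
  white: (1207 − 1200.875)² / 1200.875 = 0.0312
  colored: (271 − 277.125)² / 277.125 = 0.1354
χ² = 0.0312 + 0.1354 = 0.1666 ≈ 0.167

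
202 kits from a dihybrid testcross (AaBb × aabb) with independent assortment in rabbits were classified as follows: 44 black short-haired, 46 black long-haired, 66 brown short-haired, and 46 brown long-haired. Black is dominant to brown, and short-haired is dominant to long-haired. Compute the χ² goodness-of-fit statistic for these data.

6.396

A dihybrid testcross with independent assortment gives a 1:1:1:1 ratio.
Total ratio parts = 4. Expected numbers out of 202:
  black short-haired: 202 × 1/4 = 50.5
  black long-haired: 202 × 1/4 = 50.5
  brown short-haired: 202 × 1/4 = 50.5
  brown long-haired: 202 × 1/4 = 50.5
χ² = Σ (O − E)² / E
  black short-haired: (44 − 50.5)² / 50.5 = 0.8366
  black long-haired: (46 − 50.5)² / 50.5 = 0.4010
  brown short-haired: (66 − 50.5)² / 50.5 = 4.7574
  brown long-haired: (46 − 50.5)² / 50.5 = 0.4010
χ² = 0.8366 + 0.4010 + 4.7574 + 0.4010 = 6.396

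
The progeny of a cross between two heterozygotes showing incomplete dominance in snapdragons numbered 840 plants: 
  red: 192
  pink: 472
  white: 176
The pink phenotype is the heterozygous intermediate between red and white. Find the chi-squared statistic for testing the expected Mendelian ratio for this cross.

13.486

With incomplete dominance, a heterozygote × heterozygote cross gives a 1:2:1 phenotypic ratio.
Total ratio parts = 4. Expected numbers out of 840:
  red: 840 × 1/4 = 210
  pink: 840 × 2/4 = 420
  white: 840 × 1/4 = 210
χ² = Σ (O − E)² / E
  red: (192 − 210)² / 210 = 1.5429
  pink: (472 − 420)² / 420 = 6.4381
  white: (176 − 210)² / 210 = 5.5048
χ² = 1.5429 + 6.4381 + 5.5048 = 13.4858 ≈ 13.486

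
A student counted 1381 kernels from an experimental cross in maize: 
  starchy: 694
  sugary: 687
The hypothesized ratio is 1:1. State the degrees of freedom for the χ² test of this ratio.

1

A goodness-of-fit test with 2 phenotype classes has df = 2 − 1 = 1.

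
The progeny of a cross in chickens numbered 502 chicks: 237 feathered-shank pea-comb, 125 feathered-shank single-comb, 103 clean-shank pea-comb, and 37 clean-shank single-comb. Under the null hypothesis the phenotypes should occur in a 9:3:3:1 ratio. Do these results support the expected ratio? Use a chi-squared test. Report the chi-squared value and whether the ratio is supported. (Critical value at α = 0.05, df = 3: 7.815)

19.264; not consistent

Expected counts for N = 502 under a 9:3:3:1 ratio (total parts = 16):
  feathered-shank pea-comb: 502 × 9/16 = 282.375
  feathered-shank single-comb: 502 × 3/16 = 94.125
  clean-shank pea-comb: 502 × 3/16 = 94.125
  clean-shank single-comb: 502 × 1/16 = 31.375
χ² = Σ (O − E)² / E
  feathered-shank pea-comb: (237 − 282.375)² / 282.375 = 7.2913
  feathered-shank single-comb: (125 − 94.125)² / 94.125 = 10.1277
  clean-shank pea-comb: (103 − 94.125)² / 94.125 = 0.8368
  clean-shank single-comb: (37 − 31.375)² / 31.375 = 1.0085
χ² = 7.2913 + 10.1277 + 0.8368 + 1.0085 = 19.2643 ≈ 19.264
Degrees of freedom = 4 − 1 = 3; critical value at α = 0.05 is 7.815.
Since 19.264 > 7.815, we reject the null hypothesis — the data do not fit the 9:3:3:1 ratio.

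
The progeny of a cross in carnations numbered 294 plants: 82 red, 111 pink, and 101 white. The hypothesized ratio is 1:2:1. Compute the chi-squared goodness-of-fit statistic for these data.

Expected counts for N = 294 under a 1:2:1 ratio (total parts = 4):
  red: 294 × 1/4 = 73.5
  pink: 294 × 2/4 = 147
  white: 294 × 1/4 = 73.5
χ² = Σ (O − E)² / E
  red: (82 − 73.5)² / 73.5 = 0.9830
  pink: (111 − 147)² / 147 = 8.8163
  white: (101 − 73.5)² / 73.5 = 10.2891
χ² = 0.9830 + 8.8163 + 10.2891 = 20.0884 ≈ 20.088

20.088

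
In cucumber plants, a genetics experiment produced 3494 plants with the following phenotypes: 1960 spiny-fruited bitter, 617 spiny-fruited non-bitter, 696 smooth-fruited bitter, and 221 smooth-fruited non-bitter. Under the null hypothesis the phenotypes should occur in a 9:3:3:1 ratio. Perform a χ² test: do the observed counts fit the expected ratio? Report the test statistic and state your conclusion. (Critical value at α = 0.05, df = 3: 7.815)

Under the 9:3:3:1 hypothesis (Σ ratio = 16, N = 3494):
  spiny-fruited bitter: 3494 × 9/16 = 1965.375
  spiny-fruited non-bitter: 3494 × 3/16 = 655.125
  smooth-fruited bitter: 3494 × 3/16 = 655.125
  smooth-fruited non-bitter: 3494 × 1/16 = 218.375
χ² = Σ (O − E)² / E
  spiny-fruited bitter: (1960 − 1965.375)² / 1965.375 = 0.0147
  spiny-fruited non-bitter: (617 − 655.125)² / 655.125 = 2.2187
  smooth-fruited bitter: (696 − 655.125)² / 655.125 = 2.5503
  smooth-fruited non-bitter: (221 − 218.375)² / 218.375 = 0.0316
χ² = 0.0147 + 2.2187 + 2.5503 + 0.0316 = 4.8153 ≈ 4.815
Degrees of freedom = 4 − 1 = 3; critical value at α = 0.05 is 7.815.
Since 4.815 < 7.815, we fail to reject the null hypothesis — the data are consistent with the 9:3:3:1 ratio.

4.815; consistent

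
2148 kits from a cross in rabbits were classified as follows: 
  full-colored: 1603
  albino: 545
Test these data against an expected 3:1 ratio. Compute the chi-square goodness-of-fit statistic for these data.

Under the 3:1 hypothesis (Σ ratio = 4, N = 2148):
  full-colored: 2148 × 3/4 = 1611
  albino: 2148 × 1/4 = 537
χ² = Σ (O − E)² / E
  full-colored: (1603 − 1611)² / 1611 = 0.0397
  albino: (545 − 537)² / 537 = 0.1192
χ² = 0.0397 + 0.1192 = 0.1589 ≈ 0.159

0.159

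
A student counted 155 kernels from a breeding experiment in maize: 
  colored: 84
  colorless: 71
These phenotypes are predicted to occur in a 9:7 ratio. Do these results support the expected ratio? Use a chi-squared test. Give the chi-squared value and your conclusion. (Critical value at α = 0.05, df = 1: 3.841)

0.266; consistent

Expected counts for N = 155 under a 9:7 ratio (total parts = 16):
  colored: 155 × 9/16 = 87.1875
  colorless: 155 × 7/16 = 67.8125
χ² = Σ (O − E)² / E
  colored: (84 − 87.1875)² / 87.1875 = 0.1165
  colorless: (71 − 67.8125)² / 67.8125 = 0.1498
χ² = 0.1165 + 0.1498 = 0.2663 ≈ 0.266
Degrees of freedom = 2 − 1 = 1; critical value at α = 0.05 is 3.841.
Since 0.266 < 3.841, we fail to reject the null hypothesis — the data are consistent with the 9:7 ratio.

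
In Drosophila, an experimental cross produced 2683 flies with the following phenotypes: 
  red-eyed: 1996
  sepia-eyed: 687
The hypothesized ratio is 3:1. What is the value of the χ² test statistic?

0.525

Under the 3:1 hypothesis (Σ ratio = 4, N = 2683):
  red-eyed: 2683 × 3/4 = 2012.25
  sepia-eyed: 2683 × 1/4 = 670.75
χ² = Σ (O − E)² / E
  red-eyed: (1996 − 2012.25)² / 2012.25 = 0.1312
  sepia-eyed: (687 − 670.75)² / 670.75 = 0.3937
χ² = 0.1312 + 0.3937 = 0.5249 ≈ 0.525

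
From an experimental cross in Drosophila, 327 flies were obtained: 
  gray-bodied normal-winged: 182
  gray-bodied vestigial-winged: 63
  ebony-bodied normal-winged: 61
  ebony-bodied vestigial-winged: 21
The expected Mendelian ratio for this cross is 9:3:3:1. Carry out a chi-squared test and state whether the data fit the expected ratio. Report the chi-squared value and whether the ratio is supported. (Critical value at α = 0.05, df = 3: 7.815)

0.084; consistent

Total ratio parts = 16. Expected numbers out of 327:
  gray-bodied normal-winged: 327 × 9/16 = 183.9375
  gray-bodied vestigial-winged: 327 × 3/16 = 61.3125
  ebony-bodied normal-winged: 327 × 3/16 = 61.3125
  ebony-bodied vestigial-winged: 327 × 1/16 = 20.4375
χ² = Σ (O − E)² / E
  gray-bodied normal-winged: (182 − 183.9375)² / 183.9375 = 0.0204
  gray-bodied vestigial-winged: (63 − 61.3125)² / 61.3125 = 0.0464
  ebony-bodied normal-winged: (61 − 61.3125)² / 61.3125 = 0.0016
  ebony-bodied vestigial-winged: (21 − 20.4375)² / 20.4375 = 0.0155
χ² = 0.0204 + 0.0464 + 0.0016 + 0.0155 = 0.0839 ≈ 0.084
Degrees of freedom = 4 − 1 = 3; critical value at α = 0.05 is 7.815.
Since 0.084 < 7.815, we fail to reject the null hypothesis — the data are consistent with the 9:3:3:1 ratio.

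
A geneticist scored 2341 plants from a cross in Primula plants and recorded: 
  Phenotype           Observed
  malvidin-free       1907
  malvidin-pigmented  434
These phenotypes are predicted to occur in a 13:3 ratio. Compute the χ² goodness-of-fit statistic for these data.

0.068

Under the 13:3 hypothesis (Σ ratio = 16, N = 2341):
  malvidin-free: 2341 × 13/16 = 1902.0625
  malvidin-pigmented: 2341 × 3/16 = 438.9375
χ² = Σ (O − E)² / E
  malvidin-free: (1907 − 1902.0625)² / 1902.0625 = 0.0128
  malvidin-pigmented: (434 − 438.9375)² / 438.9375 = 0.0555
χ² = 0.0128 + 0.0555 = 0.0683 ≈ 0.068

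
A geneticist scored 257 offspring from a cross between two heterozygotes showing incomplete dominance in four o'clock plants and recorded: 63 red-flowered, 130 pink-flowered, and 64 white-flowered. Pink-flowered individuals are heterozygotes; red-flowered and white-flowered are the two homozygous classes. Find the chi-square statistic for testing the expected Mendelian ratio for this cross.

0.043

With incomplete dominance, a heterozygote × heterozygote cross gives a 1:2:1 phenotypic ratio.
Under the 1:2:1 hypothesis (Σ ratio = 4, N = 257):
  red-flowered: 257 × 1/4 = 64.25
  pink-flowered: 257 × 2/4 = 128.5
  white-flowered: 257 × 1/4 = 64.25
χ² = Σ (O − E)² / E
  red-flowered: (63 − 64.25)² / 64.25 = 0.0243
  pink-flowered: (130 − 128.5)² / 128.5 = 0.0175
  white-flowered: (64 − 64.25)² / 64.25 = 0.0010
χ² = 0.0243 + 0.0175 + 0.0010 = 0.0428 ≈ 0.043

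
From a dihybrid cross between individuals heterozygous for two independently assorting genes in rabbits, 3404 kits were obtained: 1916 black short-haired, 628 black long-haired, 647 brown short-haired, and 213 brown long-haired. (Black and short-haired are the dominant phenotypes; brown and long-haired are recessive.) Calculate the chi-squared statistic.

0.286

A dihybrid F₂ with independent assortment and complete dominance at both loci gives a 9:3:3:1 phenotypic ratio.
Under the 9:3:3:1 hypothesis (Σ ratio = 16, N = 3404):
  black short-haired: 3404 × 9/16 = 1914.75
  black long-haired: 3404 × 3/16 = 638.25
  brown short-haired: 3404 × 3/16 = 638.25
  brown long-haired: 3404 × 1/16 = 212.75
χ² = Σ (O − E)² / E
  black short-haired: (1916 − 1914.75)² / 1914.75 = 0.0008
  black long-haired: (628 − 638.25)² / 638.25 = 0.1646
  brown short-haired: (647 − 638.25)² / 638.25 = 0.1200
  brown long-haired: (213 − 212.75)² / 212.75 = 0.0003
χ² = 0.0008 + 0.1646 + 0.1200 + 0.0003 = 0.2857 ≈ 0.286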